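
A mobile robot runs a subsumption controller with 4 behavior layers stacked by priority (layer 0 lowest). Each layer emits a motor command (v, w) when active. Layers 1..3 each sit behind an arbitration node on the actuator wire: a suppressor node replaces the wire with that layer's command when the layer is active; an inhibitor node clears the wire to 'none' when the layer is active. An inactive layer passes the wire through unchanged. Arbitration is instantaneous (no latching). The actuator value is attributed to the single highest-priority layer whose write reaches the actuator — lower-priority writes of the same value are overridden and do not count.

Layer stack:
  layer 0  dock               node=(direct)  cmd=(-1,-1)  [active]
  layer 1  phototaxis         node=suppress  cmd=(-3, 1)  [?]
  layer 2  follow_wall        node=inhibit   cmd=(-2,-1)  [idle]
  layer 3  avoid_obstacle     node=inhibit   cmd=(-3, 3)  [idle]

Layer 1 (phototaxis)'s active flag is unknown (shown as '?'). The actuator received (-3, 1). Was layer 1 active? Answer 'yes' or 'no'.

yes

If layer 1 is active=yes:
  actuator would be (-3, 1)
If layer 1 is active=no:
  actuator would be (-1, -1)
Observed (-3, 1), so layer 1 was active.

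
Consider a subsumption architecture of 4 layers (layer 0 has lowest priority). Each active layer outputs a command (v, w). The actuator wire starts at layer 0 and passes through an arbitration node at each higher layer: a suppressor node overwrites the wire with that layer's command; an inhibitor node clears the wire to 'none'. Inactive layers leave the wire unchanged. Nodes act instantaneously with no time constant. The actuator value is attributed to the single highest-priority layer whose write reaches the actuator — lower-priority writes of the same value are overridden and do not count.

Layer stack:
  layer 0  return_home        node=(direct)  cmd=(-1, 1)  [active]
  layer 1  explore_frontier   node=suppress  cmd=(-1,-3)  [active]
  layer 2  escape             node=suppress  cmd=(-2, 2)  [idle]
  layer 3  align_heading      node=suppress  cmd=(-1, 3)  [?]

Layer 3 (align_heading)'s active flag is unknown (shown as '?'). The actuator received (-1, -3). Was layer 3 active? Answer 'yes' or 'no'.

no

If layer 3 is active=yes:
  actuator would be (-1, 3)
If layer 3 is active=no:
  actuator would be (-1, -3)
Observed (-1, -3), so layer 3 was idle.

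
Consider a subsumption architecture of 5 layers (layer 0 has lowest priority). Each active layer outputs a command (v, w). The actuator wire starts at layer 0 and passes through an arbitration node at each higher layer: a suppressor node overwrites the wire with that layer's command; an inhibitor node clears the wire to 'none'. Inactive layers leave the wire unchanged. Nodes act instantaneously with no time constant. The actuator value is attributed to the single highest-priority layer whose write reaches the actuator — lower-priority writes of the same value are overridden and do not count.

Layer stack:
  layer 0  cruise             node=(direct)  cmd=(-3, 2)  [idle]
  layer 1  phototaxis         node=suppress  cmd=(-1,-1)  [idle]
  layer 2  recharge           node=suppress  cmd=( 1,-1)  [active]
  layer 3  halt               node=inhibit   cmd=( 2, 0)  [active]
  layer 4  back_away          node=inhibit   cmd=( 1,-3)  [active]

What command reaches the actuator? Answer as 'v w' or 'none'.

none

layer 0 (cruise) idle — none
layer 1 (phototaxis) idle — unchanged: none
layer 2 (recharge) active — suppresses: (1, -1)
layer 3 (halt) active — inhibits: none
layer 4 (back_away) active — inhibits: none
→ actuator none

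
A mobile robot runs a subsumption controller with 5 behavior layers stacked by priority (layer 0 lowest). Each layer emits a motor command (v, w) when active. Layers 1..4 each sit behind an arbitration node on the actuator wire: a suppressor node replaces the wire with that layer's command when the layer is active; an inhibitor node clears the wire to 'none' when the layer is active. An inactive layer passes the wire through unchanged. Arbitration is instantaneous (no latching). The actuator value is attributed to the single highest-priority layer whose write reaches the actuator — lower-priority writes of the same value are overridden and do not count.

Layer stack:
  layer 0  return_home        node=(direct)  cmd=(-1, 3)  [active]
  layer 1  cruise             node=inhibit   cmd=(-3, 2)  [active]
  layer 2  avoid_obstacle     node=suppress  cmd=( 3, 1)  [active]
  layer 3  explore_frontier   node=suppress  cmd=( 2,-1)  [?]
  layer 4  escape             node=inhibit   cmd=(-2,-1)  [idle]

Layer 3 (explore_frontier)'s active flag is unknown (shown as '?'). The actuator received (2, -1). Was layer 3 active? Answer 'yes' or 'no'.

yes

If layer 3 is active=yes:
  actuator would be (2, -1)
If layer 3 is active=no:
  actuator would be (3, 1)
Observed (2, -1), so layer 3 was active.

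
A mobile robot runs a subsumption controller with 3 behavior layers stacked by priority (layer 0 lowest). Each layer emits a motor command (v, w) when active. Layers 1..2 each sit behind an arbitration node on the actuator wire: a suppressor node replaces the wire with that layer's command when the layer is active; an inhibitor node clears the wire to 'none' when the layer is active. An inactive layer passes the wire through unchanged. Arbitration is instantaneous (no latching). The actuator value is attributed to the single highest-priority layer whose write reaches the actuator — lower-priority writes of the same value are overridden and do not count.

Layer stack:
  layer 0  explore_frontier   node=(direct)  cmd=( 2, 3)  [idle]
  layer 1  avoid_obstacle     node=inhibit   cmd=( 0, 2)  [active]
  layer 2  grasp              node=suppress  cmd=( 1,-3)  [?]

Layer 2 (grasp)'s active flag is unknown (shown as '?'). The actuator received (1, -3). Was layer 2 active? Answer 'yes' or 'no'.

If layer 2 is active=yes:
  actuator would be (1, -3)
If layer 2 is active=no:
  actuator would be none
Observed (1, -3), so layer 2 was active.

yes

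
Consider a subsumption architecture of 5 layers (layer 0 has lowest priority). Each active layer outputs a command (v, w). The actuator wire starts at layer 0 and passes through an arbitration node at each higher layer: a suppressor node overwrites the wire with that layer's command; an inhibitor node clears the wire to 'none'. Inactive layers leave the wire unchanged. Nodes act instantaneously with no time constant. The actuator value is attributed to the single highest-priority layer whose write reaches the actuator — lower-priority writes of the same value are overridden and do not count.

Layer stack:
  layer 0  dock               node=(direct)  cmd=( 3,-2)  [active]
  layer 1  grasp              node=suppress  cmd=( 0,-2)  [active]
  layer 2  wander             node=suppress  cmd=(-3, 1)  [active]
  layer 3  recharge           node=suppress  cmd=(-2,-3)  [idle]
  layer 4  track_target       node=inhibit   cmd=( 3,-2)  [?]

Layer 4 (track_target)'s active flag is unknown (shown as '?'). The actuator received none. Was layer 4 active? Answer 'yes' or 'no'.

yes

If layer 4 is active=yes:
  actuator would be none
If layer 4 is active=no:
  actuator would be (-3, 1)
Observed none, so layer 4 was active.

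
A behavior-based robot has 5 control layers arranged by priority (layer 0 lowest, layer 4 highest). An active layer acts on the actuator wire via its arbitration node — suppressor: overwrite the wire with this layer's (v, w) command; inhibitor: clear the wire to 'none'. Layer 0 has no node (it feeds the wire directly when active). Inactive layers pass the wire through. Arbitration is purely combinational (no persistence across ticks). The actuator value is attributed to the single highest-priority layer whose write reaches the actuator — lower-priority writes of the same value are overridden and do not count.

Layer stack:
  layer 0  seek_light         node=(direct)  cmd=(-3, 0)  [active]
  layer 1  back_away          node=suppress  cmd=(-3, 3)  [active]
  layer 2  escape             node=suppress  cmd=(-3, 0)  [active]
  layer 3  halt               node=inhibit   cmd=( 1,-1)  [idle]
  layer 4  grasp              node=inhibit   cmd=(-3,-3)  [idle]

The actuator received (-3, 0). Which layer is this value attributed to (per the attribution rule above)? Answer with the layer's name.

escape

L0 seek_light: active, feeds wire = (-3, 0)
L1 back_away: active, suppressor → wire = (-3, 3)
L2 escape: active, suppressor → wire = (-3, 0)
L3 halt: idle → wire stays (-3, 0)
L4 grasp: idle → wire stays (-3, 0)
actuator = (-3, 0)
last writer: layer 2 = escape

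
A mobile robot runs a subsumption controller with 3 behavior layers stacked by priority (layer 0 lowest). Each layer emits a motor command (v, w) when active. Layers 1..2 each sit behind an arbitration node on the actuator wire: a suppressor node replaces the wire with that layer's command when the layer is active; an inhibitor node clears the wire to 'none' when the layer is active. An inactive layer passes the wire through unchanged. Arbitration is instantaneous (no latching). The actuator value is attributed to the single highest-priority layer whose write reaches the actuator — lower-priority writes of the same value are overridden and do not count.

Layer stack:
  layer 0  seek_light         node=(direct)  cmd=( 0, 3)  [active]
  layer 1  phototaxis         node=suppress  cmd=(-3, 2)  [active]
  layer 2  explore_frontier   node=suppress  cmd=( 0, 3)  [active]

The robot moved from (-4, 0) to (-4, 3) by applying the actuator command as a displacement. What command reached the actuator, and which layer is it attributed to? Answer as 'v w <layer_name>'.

displacement = (-4, 3) − (-4, 0) = (0, 3)
layer 0 (seek_light) active — direct: (0, 3)
layer 1 (phototaxis) active — suppresses: (-3, 2)
layer 2 (explore_frontier) active — suppresses: (0, 3)
→ actuator (0, 3) — from layer 2 (explore_frontier)

0 3 explore_frontier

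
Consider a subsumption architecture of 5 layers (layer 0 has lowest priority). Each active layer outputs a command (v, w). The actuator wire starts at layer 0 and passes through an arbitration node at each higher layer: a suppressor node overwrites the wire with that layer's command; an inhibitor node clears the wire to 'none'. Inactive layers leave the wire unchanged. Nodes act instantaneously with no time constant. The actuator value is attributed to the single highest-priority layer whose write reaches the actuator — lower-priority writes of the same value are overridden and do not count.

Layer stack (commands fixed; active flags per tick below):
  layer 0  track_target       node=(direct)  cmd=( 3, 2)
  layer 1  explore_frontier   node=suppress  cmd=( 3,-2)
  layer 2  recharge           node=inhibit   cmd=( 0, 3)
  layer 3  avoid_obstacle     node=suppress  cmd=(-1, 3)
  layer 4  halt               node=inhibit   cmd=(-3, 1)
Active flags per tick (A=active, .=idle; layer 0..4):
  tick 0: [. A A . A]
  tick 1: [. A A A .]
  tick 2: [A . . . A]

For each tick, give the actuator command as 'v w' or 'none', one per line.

none
-1 3
none

tick 0:
  layer 0 (track_target) idle — none
  layer 1 (explore_frontier) active — suppresses: (3, -2)
  layer 2 (recharge) active — inhibits: none
  layer 3 (avoid_obstacle) idle — unchanged: none
  layer 4 (halt) active — inhibits: none
  → actuator none
tick 1:
  layer 0 (track_target) idle — none
  layer 1 (explore_frontier) active — suppresses: (3, -2)
  layer 2 (recharge) active — inhibits: none
  layer 3 (avoid_obstacle) active — suppresses: (-1, 3)
  layer 4 (halt) idle — unchanged: (-1, 3)
  → actuator (-1, 3)
tick 2:
  layer 0 (track_target) active — direct: (3, 2)
  layer 1 (explore_frontier) idle — unchanged: (3, 2)
  layer 2 (recharge) idle — unchanged: (3, 2)
  layer 3 (avoid_obstacle) idle — unchanged: (3, 2)
  layer 4 (halt) active — inhibits: none
  → actuator none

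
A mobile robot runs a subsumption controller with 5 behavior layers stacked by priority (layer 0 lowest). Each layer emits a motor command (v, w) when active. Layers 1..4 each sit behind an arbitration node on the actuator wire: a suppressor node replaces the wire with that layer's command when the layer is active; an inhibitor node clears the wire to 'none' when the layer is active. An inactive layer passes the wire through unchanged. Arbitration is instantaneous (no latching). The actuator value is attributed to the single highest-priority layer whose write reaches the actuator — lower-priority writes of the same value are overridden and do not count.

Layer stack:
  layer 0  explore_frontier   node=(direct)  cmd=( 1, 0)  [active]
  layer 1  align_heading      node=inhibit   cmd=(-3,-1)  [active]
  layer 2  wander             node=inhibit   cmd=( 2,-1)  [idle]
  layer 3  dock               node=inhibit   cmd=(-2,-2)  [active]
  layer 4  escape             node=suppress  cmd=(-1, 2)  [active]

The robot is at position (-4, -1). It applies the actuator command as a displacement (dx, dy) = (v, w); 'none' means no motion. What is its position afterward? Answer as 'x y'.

-5 1

layer 0 (explore_frontier) active — direct: (1, 0)
layer 1 (align_heading) active — inhibits: none
layer 2 (wander) idle — unchanged: none
layer 3 (dock) active — inhibits: none
layer 4 (escape) active — suppresses: (-1, 2)
→ actuator (-1, 2)
position: (-4, -1) + (-1, 2) = (-5, 1)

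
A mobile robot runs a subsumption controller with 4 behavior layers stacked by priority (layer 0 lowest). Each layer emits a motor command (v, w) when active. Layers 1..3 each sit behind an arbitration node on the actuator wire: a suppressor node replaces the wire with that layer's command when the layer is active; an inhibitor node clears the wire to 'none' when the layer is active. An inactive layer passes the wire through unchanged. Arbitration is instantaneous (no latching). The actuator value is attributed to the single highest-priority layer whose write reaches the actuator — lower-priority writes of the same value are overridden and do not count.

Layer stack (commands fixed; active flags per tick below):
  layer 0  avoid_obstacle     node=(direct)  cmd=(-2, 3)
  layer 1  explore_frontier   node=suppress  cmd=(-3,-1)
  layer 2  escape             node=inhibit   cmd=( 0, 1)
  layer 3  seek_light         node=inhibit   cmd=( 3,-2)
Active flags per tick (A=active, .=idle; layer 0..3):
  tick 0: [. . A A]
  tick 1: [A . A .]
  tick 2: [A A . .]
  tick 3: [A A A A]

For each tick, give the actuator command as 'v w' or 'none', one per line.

tick 0:
  layer 0 (avoid_obstacle) idle — none
  layer 1 (explore_frontier) idle — unchanged: none
  layer 2 (escape) active — inhibits: none
  layer 3 (seek_light) active — inhibits: none
  → actuator none
tick 1:
  layer 0 (avoid_obstacle) active — direct: (-2, 3)
  layer 1 (explore_frontier) idle — unchanged: (-2, 3)
  layer 2 (escape) active — inhibits: none
  layer 3 (seek_light) idle — unchanged: none
  → actuator none
tick 2:
  layer 0 (avoid_obstacle) active — direct: (-2, 3)
  layer 1 (explore_frontier) active — suppresses: (-3, -1)
  layer 2 (escape) idle — unchanged: (-3, -1)
  layer 3 (seek_light) idle — unchanged: (-3, -1)
  → actuator (-3, -1)
tick 3:
  layer 0 (avoid_obstacle) active — direct: (-2, 3)
  layer 1 (explore_frontier) active — suppresses: (-3, -1)
  layer 2 (escape) active — inhibits: none
  layer 3 (seek_light) active — inhibits: none
  → actuator none

none
none
-3 -1
none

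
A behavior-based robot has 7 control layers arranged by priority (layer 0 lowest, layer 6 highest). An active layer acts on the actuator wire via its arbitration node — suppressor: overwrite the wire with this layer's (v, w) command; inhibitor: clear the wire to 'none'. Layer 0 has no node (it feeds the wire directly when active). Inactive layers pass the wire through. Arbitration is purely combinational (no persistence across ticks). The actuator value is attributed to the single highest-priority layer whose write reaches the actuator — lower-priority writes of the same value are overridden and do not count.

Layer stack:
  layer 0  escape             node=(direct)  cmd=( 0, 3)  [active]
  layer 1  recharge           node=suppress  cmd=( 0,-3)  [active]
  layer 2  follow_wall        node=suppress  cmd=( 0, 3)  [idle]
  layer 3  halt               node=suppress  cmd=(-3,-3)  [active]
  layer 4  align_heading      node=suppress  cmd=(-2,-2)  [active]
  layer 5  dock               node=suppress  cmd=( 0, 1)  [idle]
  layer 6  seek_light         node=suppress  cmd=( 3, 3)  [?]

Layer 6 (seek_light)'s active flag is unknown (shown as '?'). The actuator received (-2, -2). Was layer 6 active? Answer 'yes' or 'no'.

no

If layer 6 is active=yes:
  actuator would be (3, 3)
If layer 6 is active=no:
  actuator would be (-2, -2)
Observed (-2, -2), so layer 6 was idle.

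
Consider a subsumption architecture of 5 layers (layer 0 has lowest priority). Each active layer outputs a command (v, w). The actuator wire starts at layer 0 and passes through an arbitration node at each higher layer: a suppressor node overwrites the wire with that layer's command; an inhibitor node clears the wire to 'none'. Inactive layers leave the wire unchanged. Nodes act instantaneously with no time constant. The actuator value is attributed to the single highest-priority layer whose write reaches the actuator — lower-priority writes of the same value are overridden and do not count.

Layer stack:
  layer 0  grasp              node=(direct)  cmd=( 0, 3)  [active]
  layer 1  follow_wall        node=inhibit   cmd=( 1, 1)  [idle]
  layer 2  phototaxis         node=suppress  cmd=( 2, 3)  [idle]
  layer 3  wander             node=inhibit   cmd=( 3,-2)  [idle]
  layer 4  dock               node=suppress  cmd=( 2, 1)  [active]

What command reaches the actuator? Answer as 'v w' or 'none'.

[0] grasp on; wire := (0, 3)
[1] follow_wall off; pass (0, 3)
[2] phototaxis off; pass (0, 3)
[3] wander off; pass (0, 3)
[4] dock on (suppress); wire := (2, 1)
output (2, 1)

2 1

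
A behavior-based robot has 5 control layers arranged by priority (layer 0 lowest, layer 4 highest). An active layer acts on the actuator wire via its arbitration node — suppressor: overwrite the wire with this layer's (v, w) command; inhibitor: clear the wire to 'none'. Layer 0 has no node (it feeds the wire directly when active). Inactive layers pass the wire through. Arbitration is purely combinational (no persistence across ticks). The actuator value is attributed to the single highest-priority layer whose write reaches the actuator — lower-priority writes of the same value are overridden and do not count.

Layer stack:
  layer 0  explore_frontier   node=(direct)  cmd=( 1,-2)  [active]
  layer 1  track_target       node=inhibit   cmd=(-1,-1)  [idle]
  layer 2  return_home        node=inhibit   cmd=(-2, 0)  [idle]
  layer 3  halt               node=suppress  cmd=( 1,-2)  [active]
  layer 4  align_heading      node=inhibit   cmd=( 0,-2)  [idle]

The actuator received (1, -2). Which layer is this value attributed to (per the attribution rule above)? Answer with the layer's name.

L0 explore_frontier: active, feeds wire = (1, -2)
L1 track_target: idle → wire stays (1, -2)
L2 return_home: idle → wire stays (1, -2)
L3 halt: active, suppressor → wire = (1, -2)
L4 align_heading: idle → wire stays (1, -2)
actuator = (1, -2)
last writer: layer 3 = halt

halt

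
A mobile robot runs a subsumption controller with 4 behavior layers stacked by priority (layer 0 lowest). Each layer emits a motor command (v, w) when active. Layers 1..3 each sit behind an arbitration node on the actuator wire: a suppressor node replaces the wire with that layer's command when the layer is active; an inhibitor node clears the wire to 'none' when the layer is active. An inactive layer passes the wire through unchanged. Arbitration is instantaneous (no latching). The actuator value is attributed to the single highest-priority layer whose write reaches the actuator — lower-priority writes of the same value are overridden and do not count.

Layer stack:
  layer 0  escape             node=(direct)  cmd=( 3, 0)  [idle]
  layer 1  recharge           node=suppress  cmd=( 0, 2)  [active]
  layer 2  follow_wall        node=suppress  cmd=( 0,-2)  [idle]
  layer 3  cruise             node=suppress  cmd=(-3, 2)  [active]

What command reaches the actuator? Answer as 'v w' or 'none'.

[0] escape off; wire := none
[1] recharge on (suppress); wire := (0, 2)
[2] follow_wall off; pass (0, 2)
[3] cruise on (suppress); wire := (-3, 2)
output (-3, 2)

-3 2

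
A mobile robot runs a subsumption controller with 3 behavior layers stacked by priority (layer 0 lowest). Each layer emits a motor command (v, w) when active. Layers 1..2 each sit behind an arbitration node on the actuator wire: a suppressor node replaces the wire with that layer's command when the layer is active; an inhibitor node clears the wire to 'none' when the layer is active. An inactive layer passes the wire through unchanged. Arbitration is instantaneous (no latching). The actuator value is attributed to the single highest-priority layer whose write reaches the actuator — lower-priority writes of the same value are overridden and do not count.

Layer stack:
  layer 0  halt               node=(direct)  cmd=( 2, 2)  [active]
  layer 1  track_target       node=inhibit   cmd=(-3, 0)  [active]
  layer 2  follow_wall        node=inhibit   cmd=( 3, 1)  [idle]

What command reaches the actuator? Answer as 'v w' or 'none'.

none

L0 halt: active, feeds wire = (2, 2)
L1 track_target: active, inhibitor → wire = none
L2 follow_wall: idle → wire stays none
actuator = none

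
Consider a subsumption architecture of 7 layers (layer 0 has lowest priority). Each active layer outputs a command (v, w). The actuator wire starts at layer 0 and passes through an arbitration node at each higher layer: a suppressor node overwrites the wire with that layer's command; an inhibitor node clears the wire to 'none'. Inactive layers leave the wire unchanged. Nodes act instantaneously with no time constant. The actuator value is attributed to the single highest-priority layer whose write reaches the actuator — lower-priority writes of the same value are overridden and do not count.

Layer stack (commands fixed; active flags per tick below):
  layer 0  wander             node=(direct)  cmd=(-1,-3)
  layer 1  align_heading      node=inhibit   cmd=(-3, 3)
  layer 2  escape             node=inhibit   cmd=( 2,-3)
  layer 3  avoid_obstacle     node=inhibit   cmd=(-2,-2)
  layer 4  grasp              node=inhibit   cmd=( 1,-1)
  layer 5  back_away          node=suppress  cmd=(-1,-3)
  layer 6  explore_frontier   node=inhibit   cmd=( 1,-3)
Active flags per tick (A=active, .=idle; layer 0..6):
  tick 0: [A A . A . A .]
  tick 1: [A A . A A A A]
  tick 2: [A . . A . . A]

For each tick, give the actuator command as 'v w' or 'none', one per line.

tick 0:
  [0] wander on; wire := (-1, -3)
  [1] align_heading on (inhibit); wire := none
  [2] escape off; pass none
  [3] avoid_obstacle on (inhibit); wire := none
  [4] grasp off; pass none
  [5] back_away on (suppress); wire := (-1, -3)
  [6] explore_frontier off; pass (-1, -3)
  output (-1, -3)
tick 1:
  [0] wander on; wire := (-1, -3)
  [1] align_heading on (inhibit); wire := none
  [2] escape off; pass none
  [3] avoid_obstacle on (inhibit); wire := none
  [4] grasp on (inhibit); wire := none
  [5] back_away on (suppress); wire := (-1, -3)
  [6] explore_frontier on (inhibit); wire := none
  output none
tick 2:
  [0] wander on; wire := (-1, -3)
  [1] align_heading off; pass (-1, -3)
  [2] escape off; pass (-1, -3)
  [3] avoid_obstacle on (inhibit); wire := none
  [4] grasp off; pass none
  [5] back_away off; pass none
  [6] explore_frontier on (inhibit); wire := none
  output none

-1 -3
none
none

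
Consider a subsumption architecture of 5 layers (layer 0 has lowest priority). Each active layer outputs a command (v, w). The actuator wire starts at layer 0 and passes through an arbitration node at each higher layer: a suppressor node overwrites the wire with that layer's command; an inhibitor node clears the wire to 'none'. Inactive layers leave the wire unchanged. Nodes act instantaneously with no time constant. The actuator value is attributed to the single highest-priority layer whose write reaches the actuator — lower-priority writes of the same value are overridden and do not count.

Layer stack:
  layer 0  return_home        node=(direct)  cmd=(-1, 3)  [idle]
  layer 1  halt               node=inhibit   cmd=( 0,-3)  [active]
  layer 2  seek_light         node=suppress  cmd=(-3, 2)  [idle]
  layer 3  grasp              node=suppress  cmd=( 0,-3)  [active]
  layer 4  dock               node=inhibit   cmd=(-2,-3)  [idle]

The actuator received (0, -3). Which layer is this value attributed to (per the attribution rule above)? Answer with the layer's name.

[0] return_home off; wire := none
[1] halt on (inhibit); wire := none
[2] seek_light off; pass none
[3] grasp on (suppress); wire := (0, -3)
[4] dock off; pass (0, -3)
output (0, -3)
last writer: layer 3 = grasp

grasp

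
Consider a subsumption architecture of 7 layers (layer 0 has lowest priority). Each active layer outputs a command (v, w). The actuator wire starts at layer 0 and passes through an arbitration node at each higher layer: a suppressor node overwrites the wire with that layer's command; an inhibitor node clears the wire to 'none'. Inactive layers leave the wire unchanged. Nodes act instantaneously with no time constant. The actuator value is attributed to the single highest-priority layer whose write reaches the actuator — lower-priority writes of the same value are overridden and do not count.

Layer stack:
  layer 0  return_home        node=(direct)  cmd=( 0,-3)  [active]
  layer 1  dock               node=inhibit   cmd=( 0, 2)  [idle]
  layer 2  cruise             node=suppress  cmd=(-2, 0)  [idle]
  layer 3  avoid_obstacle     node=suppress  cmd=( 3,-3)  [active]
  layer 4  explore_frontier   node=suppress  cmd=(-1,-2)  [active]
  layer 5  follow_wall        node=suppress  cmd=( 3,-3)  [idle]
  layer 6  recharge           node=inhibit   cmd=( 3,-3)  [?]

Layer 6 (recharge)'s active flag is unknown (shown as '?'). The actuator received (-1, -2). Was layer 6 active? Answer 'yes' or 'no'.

If layer 6 is active=yes:
  actuator would be none
If layer 6 is active=no:
  actuator would be (-1, -2)
Observed (-1, -2), so layer 6 was idle.

no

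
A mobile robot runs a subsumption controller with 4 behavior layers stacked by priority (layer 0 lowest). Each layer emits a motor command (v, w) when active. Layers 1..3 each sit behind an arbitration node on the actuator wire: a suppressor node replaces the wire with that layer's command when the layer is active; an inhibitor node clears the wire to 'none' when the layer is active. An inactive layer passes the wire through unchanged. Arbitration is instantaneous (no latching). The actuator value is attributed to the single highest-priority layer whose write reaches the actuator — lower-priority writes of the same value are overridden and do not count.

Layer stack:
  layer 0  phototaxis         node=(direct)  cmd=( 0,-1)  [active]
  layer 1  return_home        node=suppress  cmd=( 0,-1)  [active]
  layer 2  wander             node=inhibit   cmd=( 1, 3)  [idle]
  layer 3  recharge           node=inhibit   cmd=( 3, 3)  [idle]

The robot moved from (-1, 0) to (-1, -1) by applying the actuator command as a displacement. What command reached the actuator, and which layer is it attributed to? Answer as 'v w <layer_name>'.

0 -1 return_home

displacement = (-1, -1) − (-1, 0) = (0, -1)
[0] phototaxis on; wire := (0, -1)
[1] return_home on (suppress); wire := (0, -1)
[2] wander off; pass (0, -1)
[3] recharge off; pass (0, -1)
output (0, -1) — from layer 1 (return_home)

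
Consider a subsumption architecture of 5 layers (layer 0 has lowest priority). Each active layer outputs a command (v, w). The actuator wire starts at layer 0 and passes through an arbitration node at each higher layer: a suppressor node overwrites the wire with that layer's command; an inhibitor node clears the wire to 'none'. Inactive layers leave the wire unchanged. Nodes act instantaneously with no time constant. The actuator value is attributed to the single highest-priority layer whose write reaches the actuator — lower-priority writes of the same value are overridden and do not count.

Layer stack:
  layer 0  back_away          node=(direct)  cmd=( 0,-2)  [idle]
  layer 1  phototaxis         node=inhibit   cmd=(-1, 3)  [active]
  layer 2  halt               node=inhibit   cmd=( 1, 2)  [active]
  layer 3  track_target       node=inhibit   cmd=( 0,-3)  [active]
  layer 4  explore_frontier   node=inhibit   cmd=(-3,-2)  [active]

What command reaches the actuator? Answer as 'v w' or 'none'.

none

[0] back_away off; wire := none
[1] phototaxis on (inhibit); wire := none
[2] halt on (inhibit); wire := none
[3] track_target on (inhibit); wire := none
[4] explore_frontier on (inhibit); wire := none
output none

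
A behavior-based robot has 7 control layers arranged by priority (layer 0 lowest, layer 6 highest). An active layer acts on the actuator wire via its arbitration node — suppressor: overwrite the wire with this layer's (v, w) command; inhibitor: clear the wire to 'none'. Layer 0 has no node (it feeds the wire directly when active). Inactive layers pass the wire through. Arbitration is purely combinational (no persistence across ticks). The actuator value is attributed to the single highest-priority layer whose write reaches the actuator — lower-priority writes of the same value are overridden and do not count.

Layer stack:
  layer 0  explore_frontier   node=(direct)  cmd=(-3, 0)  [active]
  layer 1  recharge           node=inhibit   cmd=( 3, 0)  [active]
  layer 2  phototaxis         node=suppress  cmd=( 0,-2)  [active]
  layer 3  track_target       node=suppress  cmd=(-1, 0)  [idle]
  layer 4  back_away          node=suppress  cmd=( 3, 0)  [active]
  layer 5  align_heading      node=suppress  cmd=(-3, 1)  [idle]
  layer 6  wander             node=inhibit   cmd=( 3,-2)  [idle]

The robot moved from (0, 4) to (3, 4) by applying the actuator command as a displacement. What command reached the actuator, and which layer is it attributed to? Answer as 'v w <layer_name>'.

displacement = (3, 4) − (0, 4) = (3, 0)
L0 explore_frontier: active, feeds wire = (-3, 0)
L1 recharge: active, inhibitor → wire = none
L2 phototaxis: active, suppressor → wire = (0, -2)
L3 track_target: idle → wire stays (0, -2)
L4 back_away: active, suppressor → wire = (3, 0)
L5 align_heading: idle → wire stays (3, 0)
L6 wander: idle → wire stays (3, 0)
actuator = (3, 0) — from layer 4 (back_away)

3 0 back_away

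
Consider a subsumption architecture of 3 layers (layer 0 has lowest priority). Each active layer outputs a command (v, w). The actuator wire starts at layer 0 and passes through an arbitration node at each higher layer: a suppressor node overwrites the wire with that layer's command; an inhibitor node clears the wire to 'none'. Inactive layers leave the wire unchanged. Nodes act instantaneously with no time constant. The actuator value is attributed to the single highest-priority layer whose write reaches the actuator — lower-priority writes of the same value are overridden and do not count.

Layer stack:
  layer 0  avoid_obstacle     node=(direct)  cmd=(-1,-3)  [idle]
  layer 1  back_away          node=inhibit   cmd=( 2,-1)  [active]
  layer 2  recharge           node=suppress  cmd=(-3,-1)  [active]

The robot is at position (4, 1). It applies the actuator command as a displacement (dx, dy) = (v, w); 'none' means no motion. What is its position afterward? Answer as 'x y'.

layer 0 (avoid_obstacle) idle — none
layer 1 (back_away) active — inhibits: none
layer 2 (recharge) active — suppresses: (-3, -1)
→ actuator (-3, -1)
position: (4, 1) + (-3, -1) = (1, 0)

1 0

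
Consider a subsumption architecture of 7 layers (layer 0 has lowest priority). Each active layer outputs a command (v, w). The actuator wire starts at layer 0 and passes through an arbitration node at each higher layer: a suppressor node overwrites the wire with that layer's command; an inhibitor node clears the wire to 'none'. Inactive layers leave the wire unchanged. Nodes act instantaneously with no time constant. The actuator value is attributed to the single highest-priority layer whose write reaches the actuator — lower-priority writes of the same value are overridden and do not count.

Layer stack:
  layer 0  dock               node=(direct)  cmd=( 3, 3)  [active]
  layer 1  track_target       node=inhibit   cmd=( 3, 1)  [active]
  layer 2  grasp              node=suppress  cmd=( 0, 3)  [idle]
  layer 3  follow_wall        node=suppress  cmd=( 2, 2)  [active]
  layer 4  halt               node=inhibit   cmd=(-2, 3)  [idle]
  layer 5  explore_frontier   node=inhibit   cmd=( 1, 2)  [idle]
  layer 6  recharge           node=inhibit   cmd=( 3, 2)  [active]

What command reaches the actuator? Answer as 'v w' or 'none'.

none

[0] dock on; wire := (3, 3)
[1] track_target on (inhibit); wire := none
[2] grasp off; pass none
[3] follow_wall on (suppress); wire := (2, 2)
[4] halt off; pass (2, 2)
[5] explore_frontier off; pass (2, 2)
[6] recharge on (inhibit); wire := none
output none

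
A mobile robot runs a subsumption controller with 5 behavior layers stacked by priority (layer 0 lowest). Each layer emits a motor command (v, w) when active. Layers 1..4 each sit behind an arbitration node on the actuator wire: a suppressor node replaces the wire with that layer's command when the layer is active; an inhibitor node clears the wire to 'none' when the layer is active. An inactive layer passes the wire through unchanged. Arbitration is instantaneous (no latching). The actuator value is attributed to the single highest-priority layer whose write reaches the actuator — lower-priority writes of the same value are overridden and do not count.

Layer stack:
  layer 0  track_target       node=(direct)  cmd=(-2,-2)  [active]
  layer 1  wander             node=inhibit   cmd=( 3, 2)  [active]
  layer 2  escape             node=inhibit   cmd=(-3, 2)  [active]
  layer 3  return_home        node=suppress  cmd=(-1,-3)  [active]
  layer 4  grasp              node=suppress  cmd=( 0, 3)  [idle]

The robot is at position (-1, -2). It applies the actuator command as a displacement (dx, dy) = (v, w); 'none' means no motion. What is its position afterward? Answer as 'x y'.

L0 track_target: active, feeds wire = (-2, -2)
L1 wander: active, inhibitor → wire = none
L2 escape: active, inhibitor → wire = none
L3 return_home: active, suppressor → wire = (-1, -3)
L4 grasp: idle → wire stays (-1, -3)
actuator = (-1, -3)
position: (-1, -2) + (-1, -3) = (-2, -5)

-2 -5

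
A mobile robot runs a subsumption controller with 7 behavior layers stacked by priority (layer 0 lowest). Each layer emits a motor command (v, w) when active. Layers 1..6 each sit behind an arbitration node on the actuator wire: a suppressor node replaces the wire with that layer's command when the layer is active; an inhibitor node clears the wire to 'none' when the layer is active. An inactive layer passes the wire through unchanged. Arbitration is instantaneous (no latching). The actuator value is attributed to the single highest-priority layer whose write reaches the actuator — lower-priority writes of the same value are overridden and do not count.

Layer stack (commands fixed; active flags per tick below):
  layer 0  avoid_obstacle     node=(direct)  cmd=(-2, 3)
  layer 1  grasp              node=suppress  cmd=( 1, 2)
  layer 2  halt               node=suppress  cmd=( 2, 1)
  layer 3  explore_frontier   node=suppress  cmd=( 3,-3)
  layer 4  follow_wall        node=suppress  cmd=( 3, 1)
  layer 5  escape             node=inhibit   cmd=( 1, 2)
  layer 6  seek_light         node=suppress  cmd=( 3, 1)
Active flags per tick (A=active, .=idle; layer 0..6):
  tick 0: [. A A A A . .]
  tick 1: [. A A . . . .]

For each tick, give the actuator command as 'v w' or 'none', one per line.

tick 0:
  [0] avoid_obstacle off; wire := none
  [1] grasp on (suppress); wire := (1, 2)
  [2] halt on (suppress); wire := (2, 1)
  [3] explore_frontier on (suppress); wire := (3, -3)
  [4] follow_wall on (suppress); wire := (3, 1)
  [5] escape off; pass (3, 1)
  [6] seek_light off; pass (3, 1)
  output (3, 1)
tick 1:
  [0] avoid_obstacle off; wire := none
  [1] grasp on (suppress); wire := (1, 2)
  [2] halt on (suppress); wire := (2, 1)
  [3] explore_frontier off; pass (2, 1)
  [4] follow_wall off; pass (2, 1)
  [5] escape off; pass (2, 1)
  [6] seek_light off; pass (2, 1)
  output (2, 1)

3 1
2 1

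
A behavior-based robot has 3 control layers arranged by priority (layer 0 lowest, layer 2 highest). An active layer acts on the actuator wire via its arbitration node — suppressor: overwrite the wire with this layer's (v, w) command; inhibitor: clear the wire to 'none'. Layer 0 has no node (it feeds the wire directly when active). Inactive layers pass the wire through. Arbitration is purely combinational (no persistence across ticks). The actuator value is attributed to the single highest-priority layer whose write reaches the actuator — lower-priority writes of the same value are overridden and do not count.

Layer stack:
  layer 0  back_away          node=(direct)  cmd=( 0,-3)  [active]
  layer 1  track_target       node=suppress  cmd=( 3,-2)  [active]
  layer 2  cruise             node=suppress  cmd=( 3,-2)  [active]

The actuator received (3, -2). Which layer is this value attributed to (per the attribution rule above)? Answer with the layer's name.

cruise

[0] back_away on; wire := (0, -3)
[1] track_target on (suppress); wire := (3, -2)
[2] cruise on (suppress); wire := (3, -2)
output (3, -2)
last writer: layer 2 = cruise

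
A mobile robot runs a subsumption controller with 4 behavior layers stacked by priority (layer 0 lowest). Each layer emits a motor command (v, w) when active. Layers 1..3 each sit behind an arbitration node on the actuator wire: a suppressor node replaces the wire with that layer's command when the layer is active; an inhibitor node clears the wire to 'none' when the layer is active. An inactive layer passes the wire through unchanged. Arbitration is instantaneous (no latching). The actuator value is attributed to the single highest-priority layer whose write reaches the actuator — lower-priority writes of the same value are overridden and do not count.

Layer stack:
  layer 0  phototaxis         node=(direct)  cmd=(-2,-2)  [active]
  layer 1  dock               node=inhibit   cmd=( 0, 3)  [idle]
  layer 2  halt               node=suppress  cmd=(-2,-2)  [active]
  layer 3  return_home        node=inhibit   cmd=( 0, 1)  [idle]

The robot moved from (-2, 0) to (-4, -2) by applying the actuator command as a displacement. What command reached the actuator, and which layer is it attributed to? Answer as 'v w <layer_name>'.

displacement = (-4, -2) − (-2, 0) = (-2, -2)
layer 0 (phototaxis) active — direct: (-2, -2)
layer 1 (dock) idle — unchanged: (-2, -2)
layer 2 (halt) active — suppresses: (-2, -2)
layer 3 (return_home) idle — unchanged: (-2, -2)
→ actuator (-2, -2) — from layer 2 (halt)

-2 -2 halt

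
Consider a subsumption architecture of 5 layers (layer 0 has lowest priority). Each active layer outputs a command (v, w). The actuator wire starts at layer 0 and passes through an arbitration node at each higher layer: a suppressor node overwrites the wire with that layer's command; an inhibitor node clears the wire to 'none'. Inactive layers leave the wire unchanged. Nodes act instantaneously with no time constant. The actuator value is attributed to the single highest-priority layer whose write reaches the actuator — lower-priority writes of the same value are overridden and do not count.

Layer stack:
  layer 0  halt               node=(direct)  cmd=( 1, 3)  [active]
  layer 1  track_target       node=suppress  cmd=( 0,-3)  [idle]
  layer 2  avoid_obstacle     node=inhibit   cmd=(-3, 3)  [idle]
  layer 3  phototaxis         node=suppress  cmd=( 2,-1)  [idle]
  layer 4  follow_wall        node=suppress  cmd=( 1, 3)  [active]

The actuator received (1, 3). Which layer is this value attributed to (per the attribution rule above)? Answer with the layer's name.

follow_wall

layer 0 (halt) active — direct: (1, 3)
layer 1 (track_target) idle — unchanged: (1, 3)
layer 2 (avoid_obstacle) idle — unchanged: (1, 3)
layer 3 (phototaxis) idle — unchanged: (1, 3)
layer 4 (follow_wall) active — suppresses: (1, 3)
→ actuator (1, 3)
last writer: layer 4 = follow_wall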